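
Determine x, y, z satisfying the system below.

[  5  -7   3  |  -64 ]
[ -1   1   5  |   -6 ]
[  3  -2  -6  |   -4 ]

Forward elimination on [A|b]:
R2 <- R2 - (-1/5)*R1:  [     0   -2/5   28/5  -94/5 ]
R3 <- R3 - (3/5)*R1:  [     0   11/5  -39/5  172/5 ]
R3 <- R3 - (-11/2)*R2:  [   0    0   23  -69 ]
Row echelon form:
[ 5    -7     3  |    -64 ]
[ 0  -2/5  28/5  |  -94/5 ]
[ 0     0    23  |    -69 ]
Back-substitution:
z = (-69) / 23 = -3
y = (-94/5 - (28/5)*(-3)) / (-2/5) = 5
x = (-64 - (-7)*(5) - (3)*(-3)) / 5 = -4

(-4, 5, -3)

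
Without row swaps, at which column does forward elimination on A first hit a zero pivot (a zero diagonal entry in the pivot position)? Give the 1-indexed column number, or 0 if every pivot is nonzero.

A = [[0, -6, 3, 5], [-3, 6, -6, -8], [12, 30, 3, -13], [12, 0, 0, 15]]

first zero-pivot column = 1

Naive forward elimination:
Pivot entry (1,1) is zero but row 2 has -3 in column 1 -> naive elimination stops; a row interchange (e.g. R1 <-> R2) would be required here.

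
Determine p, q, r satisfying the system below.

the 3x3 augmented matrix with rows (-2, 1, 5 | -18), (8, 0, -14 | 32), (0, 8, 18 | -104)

Forward elimination on [A|b]:
R2 <- R2 - (-4)*R1:  [   0    4    6  -40 ]
R3 <- R3 - (2)*R2:  [   0    0    6  -24 ]
Row echelon form:
[ -2  1  5  |  -18 ]
[  0  4  6  |  -40 ]
[  0  0  6  |  -24 ]
Back-substitution:
r = (-24) / 6 = -4
q = (-40 - (6)*(-4)) / 4 = -4
p = (-18 - (1)*(-4) - (5)*(-4)) / -2 = -3

(-3, -4, -4)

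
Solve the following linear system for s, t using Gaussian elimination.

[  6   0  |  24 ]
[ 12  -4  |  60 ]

Forward elimination on [A|b]:
R2 <- R2 - (2)*R1:  [  0  -4  12 ]
Row echelon form:
[ 6   0  |  24 ]
[ 0  -4  |  12 ]
Back-substitution:
t = (12) / -4 = -3
s = (24) / 6 = 4

(4, -3)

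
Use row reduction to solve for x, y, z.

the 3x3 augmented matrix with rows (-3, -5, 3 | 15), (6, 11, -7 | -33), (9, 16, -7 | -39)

Forward elimination on [A|b]:
R2 <- R2 - (-2)*R1:  [  0   1  -1  -3 ]
R3 <- R3 - (-3)*R1:  [ 0  1  2  6 ]
R3 <- R3 - (1)*R2:  [ 0  0  3  9 ]
Row echelon form:
[ -3  -5   3  |  15 ]
[  0   1  -1  |  -3 ]
[  0   0   3  |   9 ]
Back-substitution:
z = (9) / 3 = 3
y = (-3 - (-1)*(3)) / 1 = 0
x = (15 - (-5)*(0) - (3)*(3)) / -3 = -2

(-2, 0, 3)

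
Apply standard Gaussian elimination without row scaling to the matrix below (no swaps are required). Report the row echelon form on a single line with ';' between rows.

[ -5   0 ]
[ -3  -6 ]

Forward elimination:
R2 <- R2 - (3/5)*R1:  [  0  -6 ]
Row echelon form:
[ -5   0 ]
[  0  -6 ]

REF = [-5 0; 0 -6]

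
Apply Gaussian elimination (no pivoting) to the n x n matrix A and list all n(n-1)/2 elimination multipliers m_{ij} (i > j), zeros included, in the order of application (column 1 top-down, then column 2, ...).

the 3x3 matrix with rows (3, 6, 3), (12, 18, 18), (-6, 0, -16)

multipliers: 4, -2, -2

Forward elimination:
R2 <- R2 - (4)*R1:  [  0  -6   6 ]
R3 <- R3 - (-2)*R1:  [   0   12  -10 ]
R3 <- R3 - (-2)*R2:  [ 0  0  2 ]
Multipliers (in order of application): m_{21} = 4, m_{31} = -2, m_{32} = -2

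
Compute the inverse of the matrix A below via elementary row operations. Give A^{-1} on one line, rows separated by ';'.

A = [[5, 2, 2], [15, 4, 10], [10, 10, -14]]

inverse = [-13/5 4/5 1/5; 31/6 -3/2 -1/3; 11/6 -1/2 -1/6]

Gauss-Jordan on [A | I]:
R1 <- (1/5)*R1:  [   1  2/5  2/5  |  1/5    0    0 ]
R2 <- R2 - (15)*R1:  [  0  -2   4  |  -3   1   0 ]
R3 <- R3 - (10)*R1:  [   0    6  -18  |   -2    0    1 ]
R2 <- (1/-2)*R2:  [    0     1    -2  |   3/2  -1/2     0 ]
R1 <- R1 - (2/5)*R2:  [    1     0   6/5  |  -2/5   1/5     0 ]
R3 <- R3 - (6)*R2:  [   0    0   -6  |  -11    3    1 ]
R3 <- (1/-6)*R3:  [    0     0     1  |  11/6  -1/2  -1/6 ]
R1 <- R1 - (6/5)*R3:  [     1      0      0  |  -13/5    4/5    1/5 ]
R2 <- R2 - (-2)*R3:  [    0     1     0  |  31/6  -3/2  -1/3 ]
Right block of [I | A^{-1}] is the inverse:
[ -13/5   4/5   1/5 ]
[  31/6  -3/2  -1/3 ]
[  11/6  -1/2  -1/6 ]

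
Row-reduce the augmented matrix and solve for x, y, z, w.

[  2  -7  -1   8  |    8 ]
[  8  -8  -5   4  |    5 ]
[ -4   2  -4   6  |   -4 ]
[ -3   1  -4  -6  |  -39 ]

(4, 3, 3, 3)

Forward elimination on [A|b]:
R2 <- R2 - (4)*R1:  [   0   20   -1  -28  -27 ]
R3 <- R3 - (-2)*R1:  [   0  -12   -6   22   12 ]
R4 <- R4 - (-3/2)*R1:  [     0  -19/2  -11/2      6    -27 ]
R3 <- R3 - (-3/5)*R2:  [     0      0  -33/5   26/5  -21/5 ]
R4 <- R4 - (-19/40)*R2:  [        0         0   -239/40    -73/10  -1593/40 ]
R4 <- R4 - (239/264)*R3:  [         0          0          0  -1585/132   -1585/44 ]
Row echelon form:
[ 2  -7     -1          8  |         8 ]
[ 0  20     -1        -28  |       -27 ]
[ 0   0  -33/5       26/5  |     -21/5 ]
[ 0   0      0  -1585/132  |  -1585/44 ]
Back-substitution:
w = (-1585/44) / (-1585/132) = 3
z = (-21/5 - (26/5)*(3)) / (-33/5) = 3
y = (-27 - (-1)*(3) - (-28)*(3)) / 20 = 3
x = (8 - (-7)*(3) - (-1)*(3) - (8)*(3)) / 2 = 4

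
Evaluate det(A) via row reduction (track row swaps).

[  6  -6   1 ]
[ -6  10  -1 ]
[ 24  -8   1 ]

det(A) = -72

Forward elimination:
R2 <- R2 - (-1)*R1:  [ 0  4  0 ]
R3 <- R3 - (4)*R1:  [  0  16  -3 ]
R3 <- R3 - (4)*R2:  [  0   0  -3 ]
Upper-triangular form:
[ 6  -6   1 ]
[ 0   4   0 ]
[ 0   0  -3 ]
det(A) = (-1)^0 * (6) * (4) * (-3) = -72  (0 row swaps -> sign +1)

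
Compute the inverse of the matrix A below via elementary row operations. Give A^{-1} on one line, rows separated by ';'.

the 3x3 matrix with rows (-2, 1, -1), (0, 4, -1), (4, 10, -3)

Gauss-Jordan on [A | I]:
R1 <- (1/-2)*R1:  [    1  -1/2   1/2  |  -1/2     0     0 ]
R3 <- R3 - (4)*R1:  [  0  12  -5  |   2   0   1 ]
R2 <- (1/4)*R2:  [    0     1  -1/4  |     0   1/4     0 ]
R1 <- R1 - (-1/2)*R2:  [    1     0   3/8  |  -1/2   1/8     0 ]
R3 <- R3 - (12)*R2:  [  0   0  -2  |   2  -3   1 ]
R3 <- (1/-2)*R3:  [    0     0     1  |    -1   3/2  -1/2 ]
R1 <- R1 - (3/8)*R3:  [     1      0      0  |   -1/8  -7/16   3/16 ]
R2 <- R2 - (-1/4)*R3:  [    0     1     0  |  -1/4   5/8  -1/8 ]
Right block of [I | A^{-1}] is the inverse:
[ -1/8  -7/16  3/16 ]
[ -1/4    5/8  -1/8 ]
[   -1    3/2  -1/2 ]

inverse = [-1/8 -7/16 3/16; -1/4 5/8 -1/8; -1 3/2 -1/2]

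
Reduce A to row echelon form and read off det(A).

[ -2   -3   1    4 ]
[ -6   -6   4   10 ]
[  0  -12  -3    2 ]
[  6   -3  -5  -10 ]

Forward elimination:
R2 <- R2 - (3)*R1:  [  0   3   1  -2 ]
R4 <- R4 - (-3)*R1:  [   0  -12   -2    2 ]
R3 <- R3 - (-4)*R2:  [  0   0   1  -6 ]
R4 <- R4 - (-4)*R2:  [  0   0   2  -6 ]
R4 <- R4 - (2)*R3:  [ 0  0  0  6 ]
Upper-triangular form:
[ -2  -3  1   4 ]
[  0   3  1  -2 ]
[  0   0  1  -6 ]
[  0   0  0   6 ]
det(A) = (-1)^0 * (-2) * (3) * (1) * (6) = -36  (0 row swaps -> sign +1)

det(A) = -36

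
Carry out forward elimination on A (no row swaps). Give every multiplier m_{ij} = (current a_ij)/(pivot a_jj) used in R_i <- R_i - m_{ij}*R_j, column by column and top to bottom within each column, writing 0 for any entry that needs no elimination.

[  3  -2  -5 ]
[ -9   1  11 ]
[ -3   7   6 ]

Forward elimination:
R2 <- R2 - (-3)*R1:  [  0  -5  -4 ]
R3 <- R3 - (-1)*R1:  [ 0  5  1 ]
R3 <- R3 - (-1)*R2:  [  0   0  -3 ]
Multipliers (in order of application): m_{21} = -3, m_{31} = -1, m_{32} = -1

multipliers: -3, -1, -1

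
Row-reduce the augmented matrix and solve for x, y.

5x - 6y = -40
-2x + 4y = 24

Forward elimination on [A|b]:
R2 <- R2 - (-2/5)*R1:  [   0  8/5    8 ]
Row echelon form:
[ 5   -6  |  -40 ]
[ 0  8/5  |    8 ]
Back-substitution:
y = (8) / (8/5) = 5
x = (-40 - (-6)*(5)) / 5 = -2

(-2, 5)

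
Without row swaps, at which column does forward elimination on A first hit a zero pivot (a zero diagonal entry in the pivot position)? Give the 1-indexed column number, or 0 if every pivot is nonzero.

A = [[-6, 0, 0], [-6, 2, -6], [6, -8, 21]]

first zero-pivot column = 0

Naive forward elimination:
R2 <- R2 - (1)*R1:  [  0   2  -6 ]
R3 <- R3 - (-1)*R1:  [  0  -8  21 ]
R3 <- R3 - (-4)*R2:  [  0   0  -3 ]
All pivots nonzero; naive elimination completes without hitting a zero pivot.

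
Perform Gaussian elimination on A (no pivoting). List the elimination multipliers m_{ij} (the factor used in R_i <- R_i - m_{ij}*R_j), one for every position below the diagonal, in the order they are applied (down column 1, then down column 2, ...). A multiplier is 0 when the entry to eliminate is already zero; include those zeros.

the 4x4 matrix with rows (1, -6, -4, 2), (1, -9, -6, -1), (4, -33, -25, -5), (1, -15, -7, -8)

Forward elimination:
R2 <- R2 - (1)*R1:  [  0  -3  -2  -3 ]
R3 <- R3 - (4)*R1:  [   0   -9   -9  -13 ]
R4 <- R4 - (1)*R1:  [   0   -9   -3  -10 ]
R3 <- R3 - (3)*R2:  [  0   0  -3  -4 ]
R4 <- R4 - (3)*R2:  [  0   0   3  -1 ]
R4 <- R4 - (-1)*R3:  [  0   0   0  -5 ]
Multipliers (in order of application): m_{21} = 1, m_{31} = 4, m_{41} = 1, m_{32} = 3, m_{42} = 3, m_{43} = -1

multipliers: 1, 4, 1, 3, 3, -1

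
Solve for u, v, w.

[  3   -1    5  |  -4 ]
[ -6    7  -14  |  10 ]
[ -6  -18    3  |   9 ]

(3, -2, -3)

Forward elimination on [A|b]:
R2 <- R2 - (-2)*R1:  [  0   5  -4   2 ]
R3 <- R3 - (-2)*R1:  [   0  -20   13    1 ]
R3 <- R3 - (-4)*R2:  [  0   0  -3   9 ]
Row echelon form:
[ 3  -1   5  |  -4 ]
[ 0   5  -4  |   2 ]
[ 0   0  -3  |   9 ]
Back-substitution:
w = (9) / -3 = -3
v = (2 - (-4)*(-3)) / 5 = -2
u = (-4 - (-1)*(-2) - (5)*(-3)) / 3 = 3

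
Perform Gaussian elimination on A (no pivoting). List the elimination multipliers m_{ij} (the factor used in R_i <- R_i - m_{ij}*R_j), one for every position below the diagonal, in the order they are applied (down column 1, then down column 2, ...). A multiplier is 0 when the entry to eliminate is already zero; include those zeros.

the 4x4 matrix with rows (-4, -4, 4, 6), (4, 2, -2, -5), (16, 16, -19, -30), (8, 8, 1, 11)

Forward elimination:
R2 <- R2 - (-1)*R1:  [  0  -2   2   1 ]
R3 <- R3 - (-4)*R1:  [  0   0  -3  -6 ]
R4 <- R4 - (-2)*R1:  [  0   0   9  23 ]
R3: entry in column 2 is already 0 -> m_{32} = 0 (no row operation needed)
R4: entry in column 2 is already 0 -> m_{42} = 0 (no row operation needed)
R4 <- R4 - (-3)*R3:  [ 0  0  0  5 ]
Multipliers (in order of application): m_{21} = -1, m_{31} = -4, m_{41} = -2, m_{32} = 0, m_{42} = 0, m_{43} = -3

multipliers: -1, -4, -2, 0, 0, -3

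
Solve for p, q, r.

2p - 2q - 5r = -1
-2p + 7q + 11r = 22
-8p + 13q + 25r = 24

Forward elimination on [A|b]:
R2 <- R2 - (-1)*R1:  [  0   5   6  21 ]
R3 <- R3 - (-4)*R1:  [  0   5   5  20 ]
R3 <- R3 - (1)*R2:  [  0   0  -1  -1 ]
Row echelon form:
[ 2  -2  -5  |  -1 ]
[ 0   5   6  |  21 ]
[ 0   0  -1  |  -1 ]
Back-substitution:
r = (-1) / -1 = 1
q = (21 - (6)*(1)) / 5 = 3
p = (-1 - (-2)*(3) - (-5)*(1)) / 2 = 5

(5, 3, 1)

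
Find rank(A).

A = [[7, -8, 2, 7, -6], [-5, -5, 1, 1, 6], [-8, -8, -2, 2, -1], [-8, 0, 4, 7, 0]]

rank(A) = 4

Row reduction:
R2 <- R2 - (-5/7)*R1:  [     0  -75/7   17/7      6   12/7 ]
R3 <- R3 - (-8/7)*R1:  [      0  -120/7     2/7      10   -55/7 ]
R4 <- R4 - (-8/7)*R1:  [     0  -64/7   44/7     15  -48/7 ]
R3 <- R3 - (8/5)*R2:  [     0      0  -18/5    2/5  -53/5 ]
R4 <- R4 - (64/75)*R2:  [       0        0   316/75   247/25  -208/25 ]
R4 <- R4 - (-158/135)*R3:  [         0          0          0   1397/135  -2798/135 ]
Row echelon form:
[ 7     -8      2         7         -6 ]
[ 0  -75/7   17/7         6       12/7 ]
[ 0      0  -18/5       2/5      -53/5 ]
[ 0      0      0  1397/135  -2798/135 ]
Nonzero rows / pivot columns: 4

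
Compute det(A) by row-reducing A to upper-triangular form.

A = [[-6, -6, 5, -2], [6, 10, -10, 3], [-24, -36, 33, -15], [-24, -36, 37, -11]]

Forward elimination:
R2 <- R2 - (-1)*R1:  [  0   4  -5   1 ]
R3 <- R3 - (4)*R1:  [   0  -12   13   -7 ]
R4 <- R4 - (4)*R1:  [   0  -12   17   -3 ]
R3 <- R3 - (-3)*R2:  [  0   0  -2  -4 ]
R4 <- R4 - (-3)*R2:  [ 0  0  2  0 ]
R4 <- R4 - (-1)*R3:  [  0   0   0  -4 ]
Upper-triangular form:
[ -6  -6   5  -2 ]
[  0   4  -5   1 ]
[  0   0  -2  -4 ]
[  0   0   0  -4 ]
det(A) = (-1)^0 * (-6) * (4) * (-2) * (-4) = -192  (0 row swaps -> sign +1)

det(A) = -192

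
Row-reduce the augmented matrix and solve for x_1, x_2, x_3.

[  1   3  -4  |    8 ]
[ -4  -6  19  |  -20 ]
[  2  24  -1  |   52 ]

(2, 2, 0)

Forward elimination on [A|b]:
R2 <- R2 - (-4)*R1:  [  0   6   3  12 ]
R3 <- R3 - (2)*R1:  [  0  18   7  36 ]
R3 <- R3 - (3)*R2:  [  0   0  -2   0 ]
Row echelon form:
[ 1  3  -4  |   8 ]
[ 0  6   3  |  12 ]
[ 0  0  -2  |   0 ]
Back-substitution:
x_3 = (0) / -2 = 0
x_2 = (12 - (3)*(0)) / 6 = 2
x_1 = (8 - (3)*(2) - (-4)*(0)) / 1 = 2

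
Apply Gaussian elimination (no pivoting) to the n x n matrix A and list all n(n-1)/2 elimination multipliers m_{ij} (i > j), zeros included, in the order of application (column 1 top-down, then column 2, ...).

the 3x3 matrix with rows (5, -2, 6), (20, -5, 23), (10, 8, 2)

Forward elimination:
R2 <- R2 - (4)*R1:  [  0   3  -1 ]
R3 <- R3 - (2)*R1:  [   0   12  -10 ]
R3 <- R3 - (4)*R2:  [  0   0  -6 ]
Multipliers (in order of application): m_{21} = 4, m_{31} = 2, m_{32} = 4

multipliers: 4, 2, 4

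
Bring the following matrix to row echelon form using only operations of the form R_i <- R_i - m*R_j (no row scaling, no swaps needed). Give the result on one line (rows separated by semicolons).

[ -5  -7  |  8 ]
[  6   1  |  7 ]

REF = [-5 -7 8; 0 -37/5 83/5]

Forward elimination:
R2 <- R2 - (-6/5)*R1:  [     0  -37/5   83/5 ]
Row echelon form:
[ -5     -7  |     8 ]
[  0  -37/5  |  83/5 ]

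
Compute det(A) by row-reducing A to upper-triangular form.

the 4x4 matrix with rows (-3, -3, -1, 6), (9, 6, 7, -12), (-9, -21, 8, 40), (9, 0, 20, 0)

det(A) = 90

Forward elimination:
R2 <- R2 - (-3)*R1:  [  0  -3   4   6 ]
R3 <- R3 - (3)*R1:  [   0  -12   11   22 ]
R4 <- R4 - (-3)*R1:  [  0  -9  17  18 ]
R3 <- R3 - (4)*R2:  [  0   0  -5  -2 ]
R4 <- R4 - (3)*R2:  [ 0  0  5  0 ]
R4 <- R4 - (-1)*R3:  [  0   0   0  -2 ]
Upper-triangular form:
[ -3  -3  -1   6 ]
[  0  -3   4   6 ]
[  0   0  -5  -2 ]
[  0   0   0  -2 ]
det(A) = (-1)^0 * (-3) * (-3) * (-5) * (-2) = 90  (0 row swaps -> sign +1)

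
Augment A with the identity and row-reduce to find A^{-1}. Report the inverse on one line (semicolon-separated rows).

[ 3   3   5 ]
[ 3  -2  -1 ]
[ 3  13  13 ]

inverse = [-13/60 13/30 7/60; -7/10 2/5 3/10; 3/4 -1/2 -1/4]

Gauss-Jordan on [A | I]:
R1 <- (1/3)*R1:  [   1    1  5/3  |  1/3    0    0 ]
R2 <- R2 - (3)*R1:  [  0  -5  -6  |  -1   1   0 ]
R3 <- R3 - (3)*R1:  [  0  10   8  |  -1   0   1 ]
R2 <- (1/-5)*R2:  [    0     1   6/5  |   1/5  -1/5     0 ]
R1 <- R1 - (1)*R2:  [    1     0  7/15  |  2/15   1/5     0 ]
R3 <- R3 - (10)*R2:  [  0   0  -4  |  -3   2   1 ]
R3 <- (1/-4)*R3:  [    0     0     1  |   3/4  -1/2  -1/4 ]
R1 <- R1 - (7/15)*R3:  [      1       0       0  |  -13/60   13/30    7/60 ]
R2 <- R2 - (6/5)*R3:  [     0      1      0  |  -7/10    2/5   3/10 ]
Right block of [I | A^{-1}] is the inverse:
[ -13/60  13/30  7/60 ]
[  -7/10    2/5  3/10 ]
[    3/4   -1/2  -1/4 ]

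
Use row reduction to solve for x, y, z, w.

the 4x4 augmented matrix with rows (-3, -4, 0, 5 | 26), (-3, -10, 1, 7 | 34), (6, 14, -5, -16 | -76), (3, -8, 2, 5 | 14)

(-2, 0, 0, 4)

Forward elimination on [A|b]:
R2 <- R2 - (1)*R1:  [  0  -6   1   2   8 ]
R3 <- R3 - (-2)*R1:  [   0    6   -5   -6  -24 ]
R4 <- R4 - (-1)*R1:  [   0  -12    2   10   40 ]
R3 <- R3 - (-1)*R2:  [   0    0   -4   -4  -16 ]
R4 <- R4 - (2)*R2:  [  0   0   0   6  24 ]
Row echelon form:
[ -3  -4   0   5  |   26 ]
[  0  -6   1   2  |    8 ]
[  0   0  -4  -4  |  -16 ]
[  0   0   0   6  |   24 ]
Back-substitution:
w = (24) / 6 = 4
z = (-16 - (-4)*(4)) / -4 = 0
y = (8 - (1)*(0) - (2)*(4)) / -6 = 0
x = (26 - (-4)*(0) - (5)*(4)) / -3 = -2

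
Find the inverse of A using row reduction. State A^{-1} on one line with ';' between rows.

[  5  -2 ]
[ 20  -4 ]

inverse = [-1/5 1/10; -1 1/4]

Gauss-Jordan on [A | I]:
R1 <- (1/5)*R1:  [    1  -2/5  |   1/5     0 ]
R2 <- R2 - (20)*R1:  [  0   4  |  -4   1 ]
R2 <- (1/4)*R2:  [   0    1  |   -1  1/4 ]
R1 <- R1 - (-2/5)*R2:  [    1     0  |  -1/5  1/10 ]
Right block of [I | A^{-1}] is the inverse:
[ -1/5  1/10 ]
[   -1   1/4 ]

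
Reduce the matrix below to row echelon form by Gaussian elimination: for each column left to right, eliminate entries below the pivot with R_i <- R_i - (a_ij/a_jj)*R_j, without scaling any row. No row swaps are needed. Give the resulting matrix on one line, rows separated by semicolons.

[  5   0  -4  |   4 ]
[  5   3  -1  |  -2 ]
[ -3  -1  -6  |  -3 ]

Forward elimination:
R2 <- R2 - (1)*R1:  [  0   3   3  -6 ]
R3 <- R3 - (-3/5)*R1:  [     0     -1  -42/5   -3/5 ]
R3 <- R3 - (-1/3)*R2:  [     0      0  -37/5  -13/5 ]
Row echelon form:
[ 5  0     -4  |      4 ]
[ 0  3      3  |     -6 ]
[ 0  0  -37/5  |  -13/5 ]

REF = [5 0 -4 4; 0 3 3 -6; 0 0 -37/5 -13/5]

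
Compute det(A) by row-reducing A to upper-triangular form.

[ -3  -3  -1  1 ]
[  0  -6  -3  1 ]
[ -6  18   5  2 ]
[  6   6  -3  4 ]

det(A) = -180

Forward elimination:
R3 <- R3 - (2)*R1:  [  0  24   7   0 ]
R4 <- R4 - (-2)*R1:  [  0   0  -5   6 ]
R3 <- R3 - (-4)*R2:  [  0   0  -5   4 ]
R4 <- R4 - (1)*R3:  [ 0  0  0  2 ]
Upper-triangular form:
[ -3  -3  -1  1 ]
[  0  -6  -3  1 ]
[  0   0  -5  4 ]
[  0   0   0  2 ]
det(A) = (-1)^0 * (-3) * (-6) * (-5) * (2) = -180  (0 row swaps -> sign +1)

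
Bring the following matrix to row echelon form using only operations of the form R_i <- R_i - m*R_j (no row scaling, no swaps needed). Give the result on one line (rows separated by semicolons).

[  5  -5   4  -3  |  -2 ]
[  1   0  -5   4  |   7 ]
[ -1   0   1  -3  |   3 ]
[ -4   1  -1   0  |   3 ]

REF = [5 -5 4 -3 -2; 0 1 -29/5 23/5 37/5; 0 0 -4 1 10; 0 0 0 38/5 -72/5]

Forward elimination:
R2 <- R2 - (1/5)*R1:  [     0      1  -29/5   23/5   37/5 ]
R3 <- R3 - (-1/5)*R1:  [     0     -1    9/5  -18/5   13/5 ]
R4 <- R4 - (-4/5)*R1:  [     0     -3   11/5  -12/5    7/5 ]
R3 <- R3 - (-1)*R2:  [  0   0  -4   1  10 ]
R4 <- R4 - (-3)*R2:  [     0      0  -76/5   57/5  118/5 ]
R4 <- R4 - (19/5)*R3:  [     0      0      0   38/5  -72/5 ]
Row echelon form:
[ 5  -5      4    -3  |     -2 ]
[ 0   1  -29/5  23/5  |   37/5 ]
[ 0   0     -4     1  |     10 ]
[ 0   0      0  38/5  |  -72/5 ]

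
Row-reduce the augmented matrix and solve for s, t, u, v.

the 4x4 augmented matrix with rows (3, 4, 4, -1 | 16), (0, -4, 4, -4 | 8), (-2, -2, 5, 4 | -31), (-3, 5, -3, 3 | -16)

(4, 1, -1, -4)

Forward elimination on [A|b]:
R3 <- R3 - (-2/3)*R1:  [     0    2/3   23/3   10/3  -61/3 ]
R4 <- R4 - (-1)*R1:  [ 0  9  1  2  0 ]
R3 <- R3 - (-1/6)*R2:  [    0     0  25/3   8/3   -19 ]
R4 <- R4 - (-9/4)*R2:  [  0   0  10  -7  18 ]
R4 <- R4 - (6/5)*R3:  [     0      0      0  -51/5  204/5 ]
Row echelon form:
[ 3   4     4     -1  |     16 ]
[ 0  -4     4     -4  |      8 ]
[ 0   0  25/3    8/3  |    -19 ]
[ 0   0     0  -51/5  |  204/5 ]
Back-substitution:
v = (204/5) / (-51/5) = -4
u = (-19 - (8/3)*(-4)) / (25/3) = -1
t = (8 - (4)*(-1) - (-4)*(-4)) / -4 = 1
s = (16 - (4)*(1) - (4)*(-1) - (-1)*(-4)) / 3 = 4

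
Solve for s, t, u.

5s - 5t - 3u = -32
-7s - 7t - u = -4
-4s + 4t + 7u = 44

Forward elimination on [A|b]:
R2 <- R2 - (-7/5)*R1:  [      0     -14   -26/5  -244/5 ]
R3 <- R3 - (-4/5)*R1:  [    0     0  23/5  92/5 ]
Row echelon form:
[ 5   -5     -3  |     -32 ]
[ 0  -14  -26/5  |  -244/5 ]
[ 0    0   23/5  |    92/5 ]
Back-substitution:
u = (92/5) / (23/5) = 4
t = (-244/5 - (-26/5)*(4)) / -14 = 2
s = (-32 - (-5)*(2) - (-3)*(4)) / 5 = -2

(-2, 2, 4)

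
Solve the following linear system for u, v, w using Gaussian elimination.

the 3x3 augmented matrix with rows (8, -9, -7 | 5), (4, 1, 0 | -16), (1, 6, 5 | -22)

(-3, -4, 1)

Forward elimination on [A|b]:
R2 <- R2 - (1/2)*R1:  [     0   11/2    7/2  -37/2 ]
R3 <- R3 - (1/8)*R1:  [      0    57/8    47/8  -181/8 ]
R3 <- R3 - (57/44)*R2:  [     0      0  59/44  59/44 ]
Row echelon form:
[ 8    -9     -7  |      5 ]
[ 0  11/2    7/2  |  -37/2 ]
[ 0     0  59/44  |  59/44 ]
Back-substitution:
w = (59/44) / (59/44) = 1
v = (-37/2 - (7/2)*(1)) / (11/2) = -4
u = (5 - (-9)*(-4) - (-7)*(1)) / 8 = -3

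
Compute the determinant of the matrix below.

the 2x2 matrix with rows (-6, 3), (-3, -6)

Forward elimination:
R2 <- R2 - (1/2)*R1:  [     0  -15/2 ]
Upper-triangular form:
[ -6      3 ]
[  0  -15/2 ]
det(A) = (-1)^0 * (-6) * (-15/2) = 45  (0 row swaps -> sign +1)

det(A) = 45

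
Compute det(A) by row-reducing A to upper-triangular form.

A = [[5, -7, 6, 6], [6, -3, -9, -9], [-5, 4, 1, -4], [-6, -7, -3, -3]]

det(A) = -5670

Forward elimination:
R2 <- R2 - (6/5)*R1:  [     0   27/5  -81/5  -81/5 ]
R3 <- R3 - (-1)*R1:  [  0  -3   7   2 ]
R4 <- R4 - (-6/5)*R1:  [     0  -77/5   21/5   21/5 ]
R3 <- R3 - (-5/9)*R2:  [  0   0  -2  -7 ]
R4 <- R4 - (-77/27)*R2:  [   0    0  -42  -42 ]
R4 <- R4 - (21)*R3:  [   0    0    0  105 ]
Upper-triangular form:
[ 5    -7      6      6 ]
[ 0  27/5  -81/5  -81/5 ]
[ 0     0     -2     -7 ]
[ 0     0      0    105 ]
det(A) = (-1)^0 * (5) * (27/5) * (-2) * (105) = -5670  (0 row swaps -> sign +1)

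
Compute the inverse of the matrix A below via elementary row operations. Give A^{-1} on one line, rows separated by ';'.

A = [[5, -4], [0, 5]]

Gauss-Jordan on [A | I]:
R1 <- (1/5)*R1:  [    1  -4/5  |   1/5     0 ]
R2 <- (1/5)*R2:  [   0    1  |    0  1/5 ]
R1 <- R1 - (-4/5)*R2:  [    1     0  |   1/5  4/25 ]
Right block of [I | A^{-1}] is the inverse:
[ 1/5  4/25 ]
[   0   1/5 ]

inverse = [1/5 4/25; 0 1/5]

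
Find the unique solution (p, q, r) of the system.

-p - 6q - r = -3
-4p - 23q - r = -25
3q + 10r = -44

Forward elimination on [A|b]:
R2 <- R2 - (4)*R1:  [   0    1    3  -13 ]
R3 <- R3 - (3)*R2:  [  0   0   1  -5 ]
Row echelon form:
[ -1  -6  -1  |   -3 ]
[  0   1   3  |  -13 ]
[  0   0   1  |   -5 ]
Back-substitution:
r = (-5) / 1 = -5
q = (-13 - (3)*(-5)) / 1 = 2
p = (-3 - (-6)*(2) - (-1)*(-5)) / -1 = -4

(-4, 2, -5)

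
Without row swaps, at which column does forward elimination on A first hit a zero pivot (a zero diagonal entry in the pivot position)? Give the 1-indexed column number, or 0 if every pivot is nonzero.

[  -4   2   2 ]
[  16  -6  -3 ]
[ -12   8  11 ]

first zero-pivot column = 3

Naive forward elimination:
R2 <- R2 - (-4)*R1:  [ 0  2  5 ]
R3 <- R3 - (3)*R1:  [ 0  2  5 ]
R3 <- R3 - (1)*R2:  [ 0  0  0 ]
Matrix at this point:
[ -4  2  2 ]
[  0  2  5 ]
[  0  0  0 ]
Pivot entry (3,3) in the last row is zero and there are no rows below to swap with -> zero pivot in column 3 (A is singular).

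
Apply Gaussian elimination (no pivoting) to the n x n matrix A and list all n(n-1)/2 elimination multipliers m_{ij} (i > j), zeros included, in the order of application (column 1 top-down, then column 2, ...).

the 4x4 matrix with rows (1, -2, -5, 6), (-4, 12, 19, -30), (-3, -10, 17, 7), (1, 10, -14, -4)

multipliers: -4, -3, 1, -4, 3, 3

Forward elimination:
R2 <- R2 - (-4)*R1:  [  0   4  -1  -6 ]
R3 <- R3 - (-3)*R1:  [   0  -16    2   25 ]
R4 <- R4 - (1)*R1:  [   0   12   -9  -10 ]
R3 <- R3 - (-4)*R2:  [  0   0  -2   1 ]
R4 <- R4 - (3)*R2:  [  0   0  -6   8 ]
R4 <- R4 - (3)*R3:  [ 0  0  0  5 ]
Multipliers (in order of application): m_{21} = -4, m_{31} = -3, m_{41} = 1, m_{32} = -4, m_{42} = 3, m_{43} = 3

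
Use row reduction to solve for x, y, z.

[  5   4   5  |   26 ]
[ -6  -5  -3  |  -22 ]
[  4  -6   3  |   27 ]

(3, -1, 3)

Forward elimination on [A|b]:
R2 <- R2 - (-6/5)*R1:  [    0  -1/5     3  46/5 ]
R3 <- R3 - (4/5)*R1:  [     0  -46/5     -1   31/5 ]
R3 <- R3 - (46)*R2:  [    0     0  -139  -417 ]
Row echelon form:
[ 5     4     5  |    26 ]
[ 0  -1/5     3  |  46/5 ]
[ 0     0  -139  |  -417 ]
Back-substitution:
z = (-417) / -139 = 3
y = (46/5 - (3)*(3)) / (-1/5) = -1
x = (26 - (4)*(-1) - (5)*(3)) / 5 = 3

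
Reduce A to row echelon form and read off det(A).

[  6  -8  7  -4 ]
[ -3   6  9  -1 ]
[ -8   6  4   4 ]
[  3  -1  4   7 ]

det(A) = 5060

Forward elimination:
R2 <- R2 - (-1/2)*R1:  [    0     2  25/2    -3 ]
R3 <- R3 - (-4/3)*R1:  [     0  -14/3   40/3   -4/3 ]
R4 <- R4 - (1/2)*R1:  [   0    3  1/2    9 ]
R3 <- R3 - (-7/3)*R2:  [     0      0   85/2  -25/3 ]
R4 <- R4 - (3/2)*R2:  [     0      0  -73/4   27/2 ]
R4 <- R4 - (-73/170)*R3:  [      0       0       0  506/51 ]
Upper-triangular form:
[ 6  -8     7      -4 ]
[ 0   2  25/2      -3 ]
[ 0   0  85/2   -25/3 ]
[ 0   0     0  506/51 ]
det(A) = (-1)^0 * (6) * (2) * (85/2) * (506/51) = 5060  (0 row swaps -> sign +1)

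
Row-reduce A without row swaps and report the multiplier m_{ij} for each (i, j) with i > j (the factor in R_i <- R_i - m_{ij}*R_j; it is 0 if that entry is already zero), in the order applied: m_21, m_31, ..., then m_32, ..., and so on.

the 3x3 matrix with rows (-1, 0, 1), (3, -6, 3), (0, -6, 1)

multipliers: -3, 0, 1

Forward elimination:
R2 <- R2 - (-3)*R1:  [  0  -6   6 ]
R3: entry in column 1 is already 0 -> m_{31} = 0 (no row operation needed)
R3 <- R3 - (1)*R2:  [  0   0  -5 ]
Multipliers (in order of application): m_{21} = -3, m_{31} = 0, m_{32} = 1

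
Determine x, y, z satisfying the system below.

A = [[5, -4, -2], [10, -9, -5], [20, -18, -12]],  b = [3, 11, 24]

Forward elimination on [A|b]:
R2 <- R2 - (2)*R1:  [  0  -1  -1   5 ]
R3 <- R3 - (4)*R1:  [  0  -2  -4  12 ]
R3 <- R3 - (2)*R2:  [  0   0  -2   2 ]
Row echelon form:
[ 5  -4  -2  |  3 ]
[ 0  -1  -1  |  5 ]
[ 0   0  -2  |  2 ]
Back-substitution:
z = (2) / -2 = -1
y = (5 - (-1)*(-1)) / -1 = -4
x = (3 - (-4)*(-4) - (-2)*(-1)) / 5 = -3

(-3, -4, -1)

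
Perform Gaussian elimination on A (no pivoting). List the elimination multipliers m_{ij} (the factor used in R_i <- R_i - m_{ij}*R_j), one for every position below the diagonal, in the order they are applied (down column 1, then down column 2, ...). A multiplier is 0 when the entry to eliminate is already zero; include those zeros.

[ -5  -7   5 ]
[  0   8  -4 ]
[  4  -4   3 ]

Forward elimination:
R2: entry in column 1 is already 0 -> m_{21} = 0 (no row operation needed)
R3 <- R3 - (-4/5)*R1:  [     0  -48/5      7 ]
R3 <- R3 - (-6/5)*R2:  [    0     0  11/5 ]
Multipliers (in order of application): m_{21} = 0, m_{31} = -4/5, m_{32} = -6/5

multipliers: 0, -4/5, -6/5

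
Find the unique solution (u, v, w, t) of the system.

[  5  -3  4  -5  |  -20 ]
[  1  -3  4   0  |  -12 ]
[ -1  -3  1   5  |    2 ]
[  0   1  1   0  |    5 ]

(3, 5, 0, 4)

Forward elimination on [A|b]:
R2 <- R2 - (1/5)*R1:  [     0  -12/5   16/5      1     -8 ]
R3 <- R3 - (-1/5)*R1:  [     0  -18/5    9/5      4     -2 ]
R3 <- R3 - (3/2)*R2:  [   0    0   -3  5/2   10 ]
R4 <- R4 - (-5/12)*R2:  [    0     0   7/3  5/12   5/3 ]
R4 <- R4 - (-7/9)*R3:  [     0      0      0  85/36   85/9 ]
Row echelon form:
[ 5     -3     4     -5  |   -20 ]
[ 0  -12/5  16/5      1  |    -8 ]
[ 0      0    -3    5/2  |    10 ]
[ 0      0     0  85/36  |  85/9 ]
Back-substitution:
t = (85/9) / (85/36) = 4
w = (10 - (5/2)*(4)) / -3 = 0
v = (-8 - (16/5)*(0) - (1)*(4)) / (-12/5) = 5
u = (-20 - (-3)*(5) - (4)*(0) - (-5)*(4)) / 5 = 3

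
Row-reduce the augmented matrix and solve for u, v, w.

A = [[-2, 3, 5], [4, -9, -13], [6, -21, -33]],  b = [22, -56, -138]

(-1, 0, 4)

Forward elimination on [A|b]:
R2 <- R2 - (-2)*R1:  [   0   -3   -3  -12 ]
R3 <- R3 - (-3)*R1:  [   0  -12  -18  -72 ]
R3 <- R3 - (4)*R2:  [   0    0   -6  -24 ]
Row echelon form:
[ -2   3   5  |   22 ]
[  0  -3  -3  |  -12 ]
[  0   0  -6  |  -24 ]
Back-substitution:
w = (-24) / -6 = 4
v = (-12 - (-3)*(4)) / -3 = 0
u = (22 - (3)*(0) - (5)*(4)) / -2 = -1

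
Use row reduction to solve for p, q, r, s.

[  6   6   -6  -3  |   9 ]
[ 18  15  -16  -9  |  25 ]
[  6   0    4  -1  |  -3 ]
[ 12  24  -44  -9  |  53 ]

Forward elimination on [A|b]:
R2 <- R2 - (3)*R1:  [  0  -3   2   0  -2 ]
R3 <- R3 - (1)*R1:  [   0   -6   10    2  -12 ]
R4 <- R4 - (2)*R1:  [   0   12  -32   -3   35 ]
R3 <- R3 - (2)*R2:  [  0   0   6   2  -8 ]
R4 <- R4 - (-4)*R2:  [   0    0  -24   -3   27 ]
R4 <- R4 - (-4)*R3:  [  0   0   0   5  -5 ]
Row echelon form:
[ 6   6  -6  -3  |   9 ]
[ 0  -3   2   0  |  -2 ]
[ 0   0   6   2  |  -8 ]
[ 0   0   0   5  |  -5 ]
Back-substitution:
s = (-5) / 5 = -1
r = (-8 - (2)*(-1)) / 6 = -1
q = (-2 - (2)*(-1)) / -3 = 0
p = (9 - (6)*(0) - (-6)*(-1) - (-3)*(-1)) / 6 = 0

(0, 0, -1, -1)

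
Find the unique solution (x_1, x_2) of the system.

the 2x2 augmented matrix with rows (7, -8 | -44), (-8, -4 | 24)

(-4, 2)

Forward elimination on [A|b]:
R2 <- R2 - (-8/7)*R1:  [      0   -92/7  -184/7 ]
Row echelon form:
[ 7     -8  |     -44 ]
[ 0  -92/7  |  -184/7 ]
Back-substitution:
x_2 = (-184/7) / (-92/7) = 2
x_1 = (-44 - (-8)*(2)) / 7 = -4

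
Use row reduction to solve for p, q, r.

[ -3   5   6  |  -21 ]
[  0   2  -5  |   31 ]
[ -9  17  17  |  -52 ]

(2, 3, -5)

Forward elimination on [A|b]:
R3 <- R3 - (3)*R1:  [  0   2  -1  11 ]
R3 <- R3 - (1)*R2:  [   0    0    4  -20 ]
Row echelon form:
[ -3  5   6  |  -21 ]
[  0  2  -5  |   31 ]
[  0  0   4  |  -20 ]
Back-substitution:
r = (-20) / 4 = -5
q = (31 - (-5)*(-5)) / 2 = 3
p = (-21 - (5)*(3) - (6)*(-5)) / -3 = 2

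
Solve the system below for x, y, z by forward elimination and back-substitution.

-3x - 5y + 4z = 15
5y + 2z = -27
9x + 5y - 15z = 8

(2, -5, -1)

Forward elimination on [A|b]:
R3 <- R3 - (-3)*R1:  [   0  -10   -3   53 ]
R3 <- R3 - (-2)*R2:  [  0   0   1  -1 ]
Row echelon form:
[ -3  -5  4  |   15 ]
[  0   5  2  |  -27 ]
[  0   0  1  |   -1 ]
Back-substitution:
z = (-1) / 1 = -1
y = (-27 - (2)*(-1)) / 5 = -5
x = (15 - (-5)*(-5) - (4)*(-1)) / -3 = 2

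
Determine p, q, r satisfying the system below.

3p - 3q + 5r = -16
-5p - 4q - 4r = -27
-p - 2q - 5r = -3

(3, 5, -2)

Forward elimination on [A|b]:
R2 <- R2 - (-5/3)*R1:  [      0      -9    13/3  -161/3 ]
R3 <- R3 - (-1/3)*R1:  [     0     -3  -10/3  -25/3 ]
R3 <- R3 - (1/3)*R2:  [     0      0  -43/9   86/9 ]
Row echelon form:
[ 3  -3      5  |     -16 ]
[ 0  -9   13/3  |  -161/3 ]
[ 0   0  -43/9  |    86/9 ]
Back-substitution:
r = (86/9) / (-43/9) = -2
q = (-161/3 - (13/3)*(-2)) / -9 = 5
p = (-16 - (-3)*(5) - (5)*(-2)) / 3 = 3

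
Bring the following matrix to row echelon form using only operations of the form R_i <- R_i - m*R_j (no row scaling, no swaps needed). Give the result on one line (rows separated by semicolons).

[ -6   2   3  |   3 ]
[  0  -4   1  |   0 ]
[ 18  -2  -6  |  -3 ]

REF = [-6 2 3 3; 0 -4 1 0; 0 0 4 6]

Forward elimination:
R3 <- R3 - (-3)*R1:  [ 0  4  3  6 ]
R3 <- R3 - (-1)*R2:  [ 0  0  4  6 ]
Row echelon form:
[ -6   2  3  |  3 ]
[  0  -4  1  |  0 ]
[  0   0  4  |  6 ]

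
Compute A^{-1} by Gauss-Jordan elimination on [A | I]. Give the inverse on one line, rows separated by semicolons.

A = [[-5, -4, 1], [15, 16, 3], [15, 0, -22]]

Gauss-Jordan on [A | I]:
R1 <- (1/-5)*R1:  [    1   4/5  -1/5  |  -1/5     0     0 ]
R2 <- R2 - (15)*R1:  [ 0  4  6  |  3  1  0 ]
R3 <- R3 - (15)*R1:  [   0  -12  -19  |    3    0    1 ]
R2 <- (1/4)*R2:  [   0    1  3/2  |  3/4  1/4    0 ]
R1 <- R1 - (4/5)*R2:  [    1     0  -7/5  |  -4/5  -1/5     0 ]
R3 <- R3 - (-12)*R2:  [  0   0  -1  |  12   3   1 ]
R3 <- (1/-1)*R3:  [   0    0    1  |  -12   -3   -1 ]
R1 <- R1 - (-7/5)*R3:  [     1      0      0  |  -88/5  -22/5   -7/5 ]
R2 <- R2 - (3/2)*R3:  [    0     1     0  |  75/4  19/4   3/2 ]
Right block of [I | A^{-1}] is the inverse:
[ -88/5  -22/5  -7/5 ]
[  75/4   19/4   3/2 ]
[   -12     -3    -1 ]

inverse = [-88/5 -22/5 -7/5; 75/4 19/4 3/2; -12 -3 -1]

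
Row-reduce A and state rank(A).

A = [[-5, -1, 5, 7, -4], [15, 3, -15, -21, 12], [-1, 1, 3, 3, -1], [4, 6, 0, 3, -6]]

Row reduction:
R2 <- R2 - (-3)*R1:  [ 0  0  0  0  0 ]
R3 <- R3 - (1/5)*R1:  [    0   6/5     2   8/5  -1/5 ]
R4 <- R4 - (-4/5)*R1:  [     0   26/5      4   43/5  -46/5 ]
R2 <-> R3   (pivot in column 2 was zero)
[ -5    -1  5     7     -4 ]
[  0   6/5  2   8/5   -1/5 ]
[  0     0  0     0      0 ]
[  0  26/5  4  43/5  -46/5 ]
R4 <- R4 - (13/3)*R2:  [     0      0  -14/3    5/3  -25/3 ]
R3 <-> R4   (pivot in column 3 was zero)
[ -5   -1      5    7     -4 ]
[  0  6/5      2  8/5   -1/5 ]
[  0    0  -14/3  5/3  -25/3 ]
[  0    0      0    0      0 ]
Row echelon form:
[ -5   -1      5    7     -4 ]
[  0  6/5      2  8/5   -1/5 ]
[  0    0  -14/3  5/3  -25/3 ]
[  0    0      0    0      0 ]
Nonzero rows / pivot columns: 3

rank(A) = 3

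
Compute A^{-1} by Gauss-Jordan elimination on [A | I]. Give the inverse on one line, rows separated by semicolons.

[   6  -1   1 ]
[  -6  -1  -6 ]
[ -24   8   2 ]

Gauss-Jordan on [A | I]:
R1 <- (1/6)*R1:  [    1  -1/6   1/6  |   1/6     0     0 ]
R2 <- R2 - (-6)*R1:  [  0  -2  -5  |   1   1   0 ]
R3 <- R3 - (-24)*R1:  [ 0  4  6  |  4  0  1 ]
R2 <- (1/-2)*R2:  [    0     1   5/2  |  -1/2  -1/2     0 ]
R1 <- R1 - (-1/6)*R2:  [     1      0   7/12  |   1/12  -1/12      0 ]
R3 <- R3 - (4)*R2:  [  0   0  -4  |   6   2   1 ]
R3 <- (1/-4)*R3:  [    0     0     1  |  -3/2  -1/2  -1/4 ]
R1 <- R1 - (7/12)*R3:  [     1      0      0  |  23/24   5/24   7/48 ]
R2 <- R2 - (5/2)*R3:  [    0     1     0  |  13/4   3/4   5/8 ]
Right block of [I | A^{-1}] is the inverse:
[ 23/24  5/24  7/48 ]
[  13/4   3/4   5/8 ]
[  -3/2  -1/2  -1/4 ]

inverse = [23/24 5/24 7/48; 13/4 3/4 5/8; -3/2 -1/2 -1/4]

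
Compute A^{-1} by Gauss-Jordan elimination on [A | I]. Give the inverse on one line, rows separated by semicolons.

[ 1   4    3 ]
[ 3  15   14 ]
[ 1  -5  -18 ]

Gauss-Jordan on [A | I]:
R2 <- R2 - (3)*R1:  [  0   3   5  |  -3   1   0 ]
R3 <- R3 - (1)*R1:  [   0   -9  -21  |   -1    0    1 ]
R2 <- (1/3)*R2:  [   0    1  5/3  |   -1  1/3    0 ]
R1 <- R1 - (4)*R2:  [     1      0  -11/3  |      5   -4/3      0 ]
R3 <- R3 - (-9)*R2:  [   0    0   -6  |  -10    3    1 ]
R3 <- (1/-6)*R3:  [    0     0     1  |   5/3  -1/2  -1/6 ]
R1 <- R1 - (-11/3)*R3:  [      1       0       0  |   100/9   -19/6  -11/18 ]
R2 <- R2 - (5/3)*R3:  [     0      1      0  |  -34/9    7/6   5/18 ]
Right block of [I | A^{-1}] is the inverse:
[ 100/9  -19/6  -11/18 ]
[ -34/9    7/6    5/18 ]
[   5/3   -1/2    -1/6 ]

inverse = [100/9 -19/6 -11/18; -34/9 7/6 5/18; 5/3 -1/2 -1/6]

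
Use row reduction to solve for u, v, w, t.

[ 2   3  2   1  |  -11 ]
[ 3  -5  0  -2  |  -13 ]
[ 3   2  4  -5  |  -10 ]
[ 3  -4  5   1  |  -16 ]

Forward elimination on [A|b]:
R2 <- R2 - (3/2)*R1:  [     0  -19/2     -3   -7/2    7/2 ]
R3 <- R3 - (3/2)*R1:  [     0   -5/2      1  -13/2   13/2 ]
R4 <- R4 - (3/2)*R1:  [     0  -17/2      2   -1/2    1/2 ]
R3 <- R3 - (5/19)*R2:  [       0        0    34/19  -106/19   106/19 ]
R4 <- R4 - (17/19)*R2:  [      0       0   89/19   50/19  -50/19 ]
R4 <- R4 - (89/34)*R3:  [       0        0        0   293/17  -293/17 ]
Row echelon form:
[ 2      3      2        1  |      -11 ]
[ 0  -19/2     -3     -7/2  |      7/2 ]
[ 0      0  34/19  -106/19  |   106/19 ]
[ 0      0      0   293/17  |  -293/17 ]
Back-substitution:
t = (-293/17) / (293/17) = -1
w = (106/19 - (-106/19)*(-1)) / (34/19) = 0
v = (7/2 - (-3)*(0) - (-7/2)*(-1)) / (-19/2) = 0
u = (-11 - (3)*(0) - (2)*(0) - (1)*(-1)) / 2 = -5

(-5, 0, 0, -1)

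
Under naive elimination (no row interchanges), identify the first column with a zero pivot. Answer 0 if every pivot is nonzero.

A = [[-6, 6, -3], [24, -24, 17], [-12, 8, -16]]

first zero-pivot column = 2

Naive forward elimination:
R2 <- R2 - (-4)*R1:  [ 0  0  5 ]
R3 <- R3 - (2)*R1:  [   0   -4  -10 ]
Matrix at this point:
[ -6   6   -3 ]
[  0   0    5 ]
[  0  -4  -10 ]
Pivot entry (2,2) is zero but row 3 has -4 in column 2 -> naive elimination stops; a row interchange (e.g. R2 <-> R3) would be required here.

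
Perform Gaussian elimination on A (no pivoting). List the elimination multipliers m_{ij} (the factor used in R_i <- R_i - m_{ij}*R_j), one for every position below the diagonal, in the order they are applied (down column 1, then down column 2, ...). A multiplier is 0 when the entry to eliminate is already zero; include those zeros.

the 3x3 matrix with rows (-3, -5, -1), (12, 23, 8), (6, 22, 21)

multipliers: -4, -2, 4

Forward elimination:
R2 <- R2 - (-4)*R1:  [ 0  3  4 ]
R3 <- R3 - (-2)*R1:  [  0  12  19 ]
R3 <- R3 - (4)*R2:  [ 0  0  3 ]
Multipliers (in order of application): m_{21} = -4, m_{31} = -2, m_{32} = 4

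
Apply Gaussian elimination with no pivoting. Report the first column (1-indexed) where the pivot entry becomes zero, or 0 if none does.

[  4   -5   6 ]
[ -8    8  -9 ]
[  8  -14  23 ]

first zero-pivot column = 0

Naive forward elimination:
R2 <- R2 - (-2)*R1:  [  0  -2   3 ]
R3 <- R3 - (2)*R1:  [  0  -4  11 ]
R3 <- R3 - (2)*R2:  [ 0  0  5 ]
All pivots nonzero; naive elimination completes without hitting a zero pivot.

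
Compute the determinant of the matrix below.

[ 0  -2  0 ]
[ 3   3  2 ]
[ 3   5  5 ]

Forward elimination:
R1 <-> R2   (pivot in column 1 was zero)
[ 3   3  2 ]
[ 0  -2  0 ]
[ 3   5  5 ]
R3 <- R3 - (1)*R1:  [ 0  2  3 ]
R3 <- R3 - (-1)*R2:  [ 0  0  3 ]
Upper-triangular form:
[ 3   3  2 ]
[ 0  -2  0 ]
[ 0   0  3 ]
det(A) = (-1)^1 * (3) * (-2) * (3) = 18  (1 row swap -> sign -1)

det(A) = 18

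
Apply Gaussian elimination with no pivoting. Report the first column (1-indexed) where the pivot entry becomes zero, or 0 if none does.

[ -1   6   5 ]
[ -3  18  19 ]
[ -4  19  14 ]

Naive forward elimination:
R2 <- R2 - (3)*R1:  [ 0  0  4 ]
R3 <- R3 - (4)*R1:  [  0  -5  -6 ]
Matrix at this point:
[ -1   6   5 ]
[  0   0   4 ]
[  0  -5  -6 ]
Pivot entry (2,2) is zero but row 3 has -5 in column 2 -> naive elimination stops; a row interchange (e.g. R2 <-> R3) would be required here.

first zero-pivot column = 2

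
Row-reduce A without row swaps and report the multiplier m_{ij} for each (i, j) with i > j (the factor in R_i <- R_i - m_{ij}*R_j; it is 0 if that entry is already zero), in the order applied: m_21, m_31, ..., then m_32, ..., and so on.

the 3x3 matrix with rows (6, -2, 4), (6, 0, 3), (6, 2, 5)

multipliers: 1, 1, 2

Forward elimination:
R2 <- R2 - (1)*R1:  [  0   2  -1 ]
R3 <- R3 - (1)*R1:  [ 0  4  1 ]
R3 <- R3 - (2)*R2:  [ 0  0  3 ]
Multipliers (in order of application): m_{21} = 1, m_{31} = 1, m_{32} = 2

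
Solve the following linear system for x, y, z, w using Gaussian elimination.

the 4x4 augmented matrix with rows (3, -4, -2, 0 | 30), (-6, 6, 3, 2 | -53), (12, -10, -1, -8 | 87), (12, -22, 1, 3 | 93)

(0, -5, -5, -4)

Forward elimination on [A|b]:
R2 <- R2 - (-2)*R1:  [  0  -2  -1   2   7 ]
R3 <- R3 - (4)*R1:  [   0    6    7   -8  -33 ]
R4 <- R4 - (4)*R1:  [   0   -6    9    3  -27 ]
R3 <- R3 - (-3)*R2:  [   0    0    4   -2  -12 ]
R4 <- R4 - (3)*R2:  [   0    0   12   -3  -48 ]
R4 <- R4 - (3)*R3:  [   0    0    0    3  -12 ]
Row echelon form:
[ 3  -4  -2   0  |   30 ]
[ 0  -2  -1   2  |    7 ]
[ 0   0   4  -2  |  -12 ]
[ 0   0   0   3  |  -12 ]
Back-substitution:
w = (-12) / 3 = -4
z = (-12 - (-2)*(-4)) / 4 = -5
y = (7 - (-1)*(-5) - (2)*(-4)) / -2 = -5
x = (30 - (-4)*(-5) - (-2)*(-5)) / 3 = 0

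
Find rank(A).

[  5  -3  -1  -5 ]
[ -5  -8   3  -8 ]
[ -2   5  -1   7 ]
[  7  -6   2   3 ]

rank(A) = 4

Row reduction:
R2 <- R2 - (-1)*R1:  [   0  -11    2  -13 ]
R3 <- R3 - (-2/5)*R1:  [    0  19/5  -7/5     5 ]
R4 <- R4 - (7/5)*R1:  [    0  -9/5  17/5    10 ]
R3 <- R3 - (-19/55)*R2:  [      0       0  -39/55   28/55 ]
R4 <- R4 - (9/55)*R2:  [      0       0  169/55  667/55 ]
R4 <- R4 - (-13/3)*R3:  [    0     0     0  43/3 ]
Row echelon form:
[ 5   -3      -1     -5 ]
[ 0  -11       2    -13 ]
[ 0    0  -39/55  28/55 ]
[ 0    0       0   43/3 ]
Nonzero rows / pivot columns: 4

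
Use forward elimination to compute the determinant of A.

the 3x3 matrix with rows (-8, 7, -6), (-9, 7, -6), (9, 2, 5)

det(A) = 47

Forward elimination:
R2 <- R2 - (9/8)*R1:  [    0  -7/8   3/4 ]
R3 <- R3 - (-9/8)*R1:  [    0  79/8  -7/4 ]
R3 <- R3 - (-79/7)*R2:  [    0     0  47/7 ]
Upper-triangular form:
[ -8     7    -6 ]
[  0  -7/8   3/4 ]
[  0     0  47/7 ]
det(A) = (-1)^0 * (-8) * (-7/8) * (47/7) = 47  (0 row swaps -> sign +1)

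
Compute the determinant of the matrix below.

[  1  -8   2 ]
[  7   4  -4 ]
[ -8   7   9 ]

det(A) = 474

Forward elimination:
R2 <- R2 - (7)*R1:  [   0   60  -18 ]
R3 <- R3 - (-8)*R1:  [   0  -57   25 ]
R3 <- R3 - (-19/20)*R2:  [     0      0  79/10 ]
Upper-triangular form:
[ 1  -8      2 ]
[ 0  60    -18 ]
[ 0   0  79/10 ]
det(A) = (-1)^0 * (1) * (60) * (79/10) = 474  (0 row swaps -> sign +1)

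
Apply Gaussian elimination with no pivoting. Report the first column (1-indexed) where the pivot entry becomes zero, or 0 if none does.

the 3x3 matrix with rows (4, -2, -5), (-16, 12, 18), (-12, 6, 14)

Naive forward elimination:
R2 <- R2 - (-4)*R1:  [  0   4  -2 ]
R3 <- R3 - (-3)*R1:  [  0   0  -1 ]
All pivots nonzero; naive elimination completes without hitting a zero pivot.

first zero-pivot column = 0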